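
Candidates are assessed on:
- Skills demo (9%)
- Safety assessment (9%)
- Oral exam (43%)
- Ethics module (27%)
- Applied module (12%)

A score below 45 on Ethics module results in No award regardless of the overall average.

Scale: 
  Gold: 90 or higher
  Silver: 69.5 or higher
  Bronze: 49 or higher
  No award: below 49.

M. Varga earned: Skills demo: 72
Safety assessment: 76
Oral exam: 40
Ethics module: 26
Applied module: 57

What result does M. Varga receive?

Ethics module score 26 < 45: minimum not met.
Weighted total:
  Skills demo 72 × 0.09 = 6.48
  Safety assessment 76 × 0.09 = 6.84
  Oral exam 40 × 0.43 = 17.2
  Ethics module 26 × 0.27 = 7.02
  Applied module 57 × 0.12 = 6.84
Sum = 44.38
Because the Ethics module minimum was not met, the result is No award.

No award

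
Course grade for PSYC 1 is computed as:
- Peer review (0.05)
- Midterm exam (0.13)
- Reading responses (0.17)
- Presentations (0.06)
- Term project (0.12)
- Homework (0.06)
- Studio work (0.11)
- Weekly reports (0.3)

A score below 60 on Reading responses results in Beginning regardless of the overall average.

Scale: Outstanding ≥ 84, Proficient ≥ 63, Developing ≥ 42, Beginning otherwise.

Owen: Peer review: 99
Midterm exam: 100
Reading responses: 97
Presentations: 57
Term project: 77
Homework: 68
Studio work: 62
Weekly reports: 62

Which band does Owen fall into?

Reading responses score 97 ≥ 60: minimum met.
Weighted total:
  Peer review 99 × 0.05 = 4.95
  Midterm exam 100 × 0.13 = 13
  Reading responses 97 × 0.17 = 16.49
  Presentations 57 × 0.06 = 3.42
  Term project 77 × 0.12 = 9.24
  Homework 68 × 0.06 = 4.08
  Studio work 62 × 0.11 = 6.82
  Weekly reports 62 × 0.3 = 18.6
Sum = 76.6
76.6 is ≥ 63 and < 84 → Proficient

Proficient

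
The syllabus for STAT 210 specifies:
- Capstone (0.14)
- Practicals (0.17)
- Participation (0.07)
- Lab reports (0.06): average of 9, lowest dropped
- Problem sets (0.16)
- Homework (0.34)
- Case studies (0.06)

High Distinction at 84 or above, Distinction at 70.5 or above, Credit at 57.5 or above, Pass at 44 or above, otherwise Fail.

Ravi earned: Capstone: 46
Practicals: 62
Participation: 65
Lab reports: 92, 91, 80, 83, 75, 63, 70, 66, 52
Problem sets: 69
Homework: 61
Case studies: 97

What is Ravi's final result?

Lab reports: drop 52 → average of remaining 8 = 620/8 = 77.5
Weighted total:
  Capstone 46 × 0.14 = 6.44
  Practicals 62 × 0.17 = 10.54
  Participation 65 × 0.07 = 4.55
  Lab reports 77.5 × 0.06 = 4.65
  Problem sets 69 × 0.16 = 11.04
  Homework 61 × 0.34 = 20.74
  Case studies 97 × 0.06 = 5.82
Sum = 63.78
63.78 is ≥ 57.5 and < 70.5 → Credit

Credit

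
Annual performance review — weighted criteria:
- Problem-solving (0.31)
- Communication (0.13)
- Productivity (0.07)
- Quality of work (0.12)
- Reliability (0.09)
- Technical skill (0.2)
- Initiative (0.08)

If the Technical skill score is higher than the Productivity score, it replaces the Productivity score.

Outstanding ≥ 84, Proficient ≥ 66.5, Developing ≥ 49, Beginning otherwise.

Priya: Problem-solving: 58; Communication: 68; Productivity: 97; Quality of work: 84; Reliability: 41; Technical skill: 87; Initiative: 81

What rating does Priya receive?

Proficient

Technical skill (87) ≤ Productivity (97), so Productivity stays at 97.
Weighted total:
  Problem-solving 58 × 0.31 = 17.98
  Communication 68 × 0.13 = 8.84
  Productivity 97 × 0.07 = 6.79
  Quality of work 84 × 0.12 = 10.08
  Reliability 41 × 0.09 = 3.69
  Technical skill 87 × 0.2 = 17.4
  Initiative 81 × 0.08 = 6.48
Sum = 71.26
71.26 is ≥ 66.5 and < 84 → Proficient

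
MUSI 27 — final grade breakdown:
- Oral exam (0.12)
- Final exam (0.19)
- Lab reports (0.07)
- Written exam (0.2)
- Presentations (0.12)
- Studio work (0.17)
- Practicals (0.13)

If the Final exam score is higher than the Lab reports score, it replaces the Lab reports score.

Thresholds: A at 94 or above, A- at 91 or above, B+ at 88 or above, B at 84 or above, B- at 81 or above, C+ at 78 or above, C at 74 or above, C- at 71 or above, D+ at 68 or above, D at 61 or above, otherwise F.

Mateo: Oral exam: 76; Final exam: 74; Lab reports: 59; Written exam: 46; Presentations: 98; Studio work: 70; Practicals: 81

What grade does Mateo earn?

C-

Final exam (74) > Lab reports (59), so Lab reports counts as 74.
Weighted total:
  Oral exam 76 × 0.12 = 9.12
  Final exam 74 × 0.19 = 14.06
  Lab reports 74 × 0.07 = 5.18
  Written exam 46 × 0.2 = 9.2
  Presentations 98 × 0.12 = 11.76
  Studio work 70 × 0.17 = 11.9
  Practicals 81 × 0.13 = 10.53
Sum = 71.75
71.75 is ≥ 71 and < 74 → C-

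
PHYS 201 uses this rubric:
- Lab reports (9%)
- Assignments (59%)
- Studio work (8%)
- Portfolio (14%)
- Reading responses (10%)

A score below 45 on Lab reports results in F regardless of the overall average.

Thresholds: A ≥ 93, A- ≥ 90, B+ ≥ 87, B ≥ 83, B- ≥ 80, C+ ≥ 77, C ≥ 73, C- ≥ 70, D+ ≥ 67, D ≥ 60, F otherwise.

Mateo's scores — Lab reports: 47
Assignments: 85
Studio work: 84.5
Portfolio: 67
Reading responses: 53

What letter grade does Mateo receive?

C

Lab reports score 47 ≥ 45: minimum met.
Weighted total:
  Lab reports 47 × 0.09 = 4.23
  Assignments 85 × 0.59 = 50.15
  Studio work 84.5 × 0.08 = 6.76
  Portfolio 67 × 0.14 = 9.38
  Reading responses 53 × 0.1 = 5.3
Sum = 75.82
75.82 is ≥ 73 and < 77 → C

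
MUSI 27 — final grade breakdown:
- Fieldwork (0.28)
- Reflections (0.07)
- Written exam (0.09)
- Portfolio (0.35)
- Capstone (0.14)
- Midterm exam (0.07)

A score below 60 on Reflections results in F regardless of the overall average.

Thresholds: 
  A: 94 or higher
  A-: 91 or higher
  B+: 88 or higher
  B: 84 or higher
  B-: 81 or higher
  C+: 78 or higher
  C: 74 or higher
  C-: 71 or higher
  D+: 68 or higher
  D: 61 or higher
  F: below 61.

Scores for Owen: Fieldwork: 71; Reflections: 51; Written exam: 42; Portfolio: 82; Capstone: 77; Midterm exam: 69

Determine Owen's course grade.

Reflections score 51 < 60: minimum not met.
Weighted total:
  Fieldwork 71 × 0.28 = 19.88
  Reflections 51 × 0.07 = 3.57
  Written exam 42 × 0.09 = 3.78
  Portfolio 82 × 0.35 = 28.7
  Capstone 77 × 0.14 = 10.78
  Midterm exam 69 × 0.07 = 4.83
Sum = 71.54
Because the Reflections minimum was not met, the result is F.

F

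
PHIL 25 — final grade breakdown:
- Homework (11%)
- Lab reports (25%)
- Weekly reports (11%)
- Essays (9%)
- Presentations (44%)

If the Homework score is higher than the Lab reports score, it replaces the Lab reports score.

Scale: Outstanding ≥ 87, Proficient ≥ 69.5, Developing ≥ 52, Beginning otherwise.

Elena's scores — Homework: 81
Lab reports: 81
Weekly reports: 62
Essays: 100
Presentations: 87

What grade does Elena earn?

Homework (81) ≤ Lab reports (81), so Lab reports stays at 81.
Weighted total:
  Homework 81 × 0.11 = 8.91
  Lab reports 81 × 0.25 = 20.25
  Weekly reports 62 × 0.11 = 6.82
  Essays 100 × 0.09 = 9
  Presentations 87 × 0.44 = 38.28
Sum = 83.26
83.26 is ≥ 69.5 and < 87 → Proficient

Proficient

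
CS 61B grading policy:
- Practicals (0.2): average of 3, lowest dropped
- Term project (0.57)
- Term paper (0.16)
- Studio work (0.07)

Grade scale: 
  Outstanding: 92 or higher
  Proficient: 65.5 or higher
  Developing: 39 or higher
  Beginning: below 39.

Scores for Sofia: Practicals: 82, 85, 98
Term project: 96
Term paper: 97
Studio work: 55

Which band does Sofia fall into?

Practicals: drop 82 → average of remaining 2 = 183/2 = 91.5
Weighted total:
  Practicals 91.5 × 0.2 = 18.3
  Term project 96 × 0.57 = 54.72
  Term paper 97 × 0.16 = 15.52
  Studio work 55 × 0.07 = 3.85
Sum = 92.39
92.39 ≥ 92 → Outstanding

Outstanding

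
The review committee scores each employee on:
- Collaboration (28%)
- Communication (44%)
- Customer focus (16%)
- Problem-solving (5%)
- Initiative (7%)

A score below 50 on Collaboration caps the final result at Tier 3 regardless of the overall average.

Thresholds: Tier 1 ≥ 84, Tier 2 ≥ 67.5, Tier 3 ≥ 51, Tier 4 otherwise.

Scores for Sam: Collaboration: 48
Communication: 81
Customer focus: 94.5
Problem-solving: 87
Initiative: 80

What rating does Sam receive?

Collaboration score 48 < 50: minimum not met.
Weighted total:
  Collaboration 48 × 0.28 = 13.44
  Communication 81 × 0.44 = 35.64
  Customer focus 94.5 × 0.16 = 15.12
  Problem-solving 87 × 0.05 = 4.35
  Initiative 80 × 0.07 = 5.6
Sum = 74.15
74.15 would be Tier 2; cap at Tier 3 applies → Tier 3.

Tier 3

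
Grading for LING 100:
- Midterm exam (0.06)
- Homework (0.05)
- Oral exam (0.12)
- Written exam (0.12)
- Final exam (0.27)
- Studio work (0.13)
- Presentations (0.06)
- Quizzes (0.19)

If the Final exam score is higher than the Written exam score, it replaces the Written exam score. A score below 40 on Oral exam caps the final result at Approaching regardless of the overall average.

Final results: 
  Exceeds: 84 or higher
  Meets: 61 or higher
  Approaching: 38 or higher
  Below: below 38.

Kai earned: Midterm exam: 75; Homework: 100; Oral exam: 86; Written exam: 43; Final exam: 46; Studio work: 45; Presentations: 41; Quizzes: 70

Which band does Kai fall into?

Approaching

Final exam (46) > Written exam (43), so Written exam counts as 46.
Oral exam score 86 ≥ 40: minimum met.
Weighted total:
  Midterm exam 75 × 0.06 = 4.5
  Homework 100 × 0.05 = 5
  Oral exam 86 × 0.12 = 10.32
  Written exam 46 × 0.12 = 5.52
  Final exam 46 × 0.27 = 12.42
  Studio work 45 × 0.13 = 5.85
  Presentations 41 × 0.06 = 2.46
  Quizzes 70 × 0.19 = 13.3
Sum = 59.37
59.37 is ≥ 38 and < 61 → Approaching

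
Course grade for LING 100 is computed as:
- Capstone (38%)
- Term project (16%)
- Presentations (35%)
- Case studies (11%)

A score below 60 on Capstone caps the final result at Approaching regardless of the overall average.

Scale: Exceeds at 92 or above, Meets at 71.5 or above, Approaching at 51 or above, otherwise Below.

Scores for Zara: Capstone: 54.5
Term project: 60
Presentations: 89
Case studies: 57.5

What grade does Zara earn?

Approaching

Capstone score 54.5 < 60: minimum not met.
Weighted total:
  Capstone 54.5 × 0.38 = 20.71
  Term project 60 × 0.16 = 9.6
  Presentations 89 × 0.35 = 31.15
  Case studies 57.5 × 0.11 = 6.325
Sum = 67.785
67.785 would be Approaching; cap at Approaching applies → Approaching.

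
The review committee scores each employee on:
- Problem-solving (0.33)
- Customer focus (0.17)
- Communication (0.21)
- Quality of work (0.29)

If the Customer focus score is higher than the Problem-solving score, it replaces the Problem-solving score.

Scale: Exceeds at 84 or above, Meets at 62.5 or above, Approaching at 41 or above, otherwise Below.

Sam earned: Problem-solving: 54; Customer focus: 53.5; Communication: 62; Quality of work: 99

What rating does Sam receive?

Meets

Customer focus (53.5) ≤ Problem-solving (54), so Problem-solving stays at 54.
Weighted total:
  Problem-solving 54 × 0.33 = 17.82
  Customer focus 53.5 × 0.17 = 9.095
  Communication 62 × 0.21 = 13.02
  Quality of work 99 × 0.29 = 28.71
Sum = 68.645
68.645 is ≥ 62.5 and < 84 → Meets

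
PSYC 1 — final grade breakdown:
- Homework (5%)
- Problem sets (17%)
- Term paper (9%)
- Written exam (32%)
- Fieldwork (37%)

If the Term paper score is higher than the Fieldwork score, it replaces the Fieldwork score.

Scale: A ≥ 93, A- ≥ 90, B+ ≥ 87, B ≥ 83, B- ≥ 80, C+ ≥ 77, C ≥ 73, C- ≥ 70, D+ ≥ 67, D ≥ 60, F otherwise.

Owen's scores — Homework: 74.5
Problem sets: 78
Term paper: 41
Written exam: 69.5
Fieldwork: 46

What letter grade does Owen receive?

F

Term paper (41) ≤ Fieldwork (46), so Fieldwork stays at 46.
Weighted total:
  Homework 74.5 × 0.05 = 3.725
  Problem sets 78 × 0.17 = 13.26
  Term paper 41 × 0.09 = 3.69
  Written exam 69.5 × 0.32 = 22.24
  Fieldwork 46 × 0.37 = 17.02
Sum = 59.935
59.935 < 60 → F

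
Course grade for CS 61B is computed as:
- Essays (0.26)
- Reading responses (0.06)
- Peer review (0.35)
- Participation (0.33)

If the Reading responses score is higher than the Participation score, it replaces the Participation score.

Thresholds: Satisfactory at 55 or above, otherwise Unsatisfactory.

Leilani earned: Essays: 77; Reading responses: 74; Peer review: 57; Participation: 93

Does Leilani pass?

Reading responses (74) ≤ Participation (93), so Participation stays at 93.
Weighted total:
  Essays 77 × 0.26 = 20.02
  Reading responses 74 × 0.06 = 4.44
  Peer review 57 × 0.35 = 19.95
  Participation 93 × 0.33 = 30.69
Sum = 75.1
75.1 ≥ 55 → Satisfactory

Satisfactory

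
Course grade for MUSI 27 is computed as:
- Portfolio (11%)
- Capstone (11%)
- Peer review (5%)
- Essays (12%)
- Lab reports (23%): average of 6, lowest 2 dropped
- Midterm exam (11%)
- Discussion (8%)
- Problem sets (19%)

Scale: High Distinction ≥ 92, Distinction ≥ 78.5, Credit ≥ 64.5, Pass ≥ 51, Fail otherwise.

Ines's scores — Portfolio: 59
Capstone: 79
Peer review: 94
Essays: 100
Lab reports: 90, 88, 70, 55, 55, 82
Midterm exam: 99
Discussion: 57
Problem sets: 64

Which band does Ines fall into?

Lab reports: drop 55, 55 → average of remaining 4 = 330/4 = 82.5
Weighted total:
  Portfolio 59 × 0.11 = 6.49
  Capstone 79 × 0.11 = 8.69
  Peer review 94 × 0.05 = 4.7
  Essays 100 × 0.12 = 12
  Lab reports 82.5 × 0.23 = 18.975
  Midterm exam 99 × 0.11 = 10.89
  Discussion 57 × 0.08 = 4.56
  Problem sets 64 × 0.19 = 12.16
Sum = 78.465
78.465 is ≥ 64.5 and < 78.5 → Credit

Credit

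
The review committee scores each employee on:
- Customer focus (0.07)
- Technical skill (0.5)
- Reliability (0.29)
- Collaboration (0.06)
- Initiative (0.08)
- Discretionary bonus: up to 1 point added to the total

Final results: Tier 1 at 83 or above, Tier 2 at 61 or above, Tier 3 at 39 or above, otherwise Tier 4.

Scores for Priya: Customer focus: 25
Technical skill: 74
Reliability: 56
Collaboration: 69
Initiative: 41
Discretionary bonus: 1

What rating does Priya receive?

Tier 2

Weighted total:
  Customer focus 25 × 0.07 = 1.75
  Technical skill 74 × 0.5 = 37
  Reliability 56 × 0.29 = 16.24
  Collaboration 69 × 0.06 = 4.14
  Initiative 41 × 0.08 = 3.28
Sum = 62.41
Discretionary bonus: 62.41 + 1 = 63.41
63.41 is ≥ 61 and < 83 → Tier 2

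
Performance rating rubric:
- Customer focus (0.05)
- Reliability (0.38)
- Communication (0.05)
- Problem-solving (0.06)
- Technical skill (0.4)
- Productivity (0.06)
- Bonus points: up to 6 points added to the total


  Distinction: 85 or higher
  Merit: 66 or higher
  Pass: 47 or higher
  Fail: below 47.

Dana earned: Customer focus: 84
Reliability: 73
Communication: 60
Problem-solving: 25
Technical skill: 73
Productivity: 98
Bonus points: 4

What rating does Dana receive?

Merit

Weighted total:
  Customer focus 84 × 0.05 = 4.2
  Reliability 73 × 0.38 = 27.74
  Communication 60 × 0.05 = 3
  Problem-solving 25 × 0.06 = 1.5
  Technical skill 73 × 0.4 = 29.2
  Productivity 98 × 0.06 = 5.88
Sum = 71.52
Bonus points: 71.52 + 4 = 75.52
75.52 is ≥ 66 and < 85 → Merit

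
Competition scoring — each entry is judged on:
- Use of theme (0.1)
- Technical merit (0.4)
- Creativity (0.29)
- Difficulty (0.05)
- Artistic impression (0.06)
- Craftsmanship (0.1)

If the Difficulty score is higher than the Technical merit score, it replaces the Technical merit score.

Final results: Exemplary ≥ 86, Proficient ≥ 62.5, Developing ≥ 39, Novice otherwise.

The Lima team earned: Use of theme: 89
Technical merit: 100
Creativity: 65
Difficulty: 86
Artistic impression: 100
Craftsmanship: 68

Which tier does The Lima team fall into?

Proficient

Difficulty (86) ≤ Technical merit (100), so Technical merit stays at 100.
Weighted total:
  Use of theme 89 × 0.1 = 8.9
  Technical merit 100 × 0.4 = 40
  Creativity 65 × 0.29 = 18.85
  Difficulty 86 × 0.05 = 4.3
  Artistic impression 100 × 0.06 = 6
  Craftsmanship 68 × 0.1 = 6.8
Sum = 84.85
84.85 is ≥ 62.5 and < 86 → Proficient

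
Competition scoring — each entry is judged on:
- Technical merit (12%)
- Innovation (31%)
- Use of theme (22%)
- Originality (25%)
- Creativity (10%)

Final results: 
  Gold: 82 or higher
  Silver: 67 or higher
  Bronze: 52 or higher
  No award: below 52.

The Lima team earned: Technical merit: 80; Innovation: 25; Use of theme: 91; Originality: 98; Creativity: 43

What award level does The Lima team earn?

Weighted total:
  Technical merit 80 × 0.12 = 9.6
  Innovation 25 × 0.31 = 7.75
  Use of theme 91 × 0.22 = 20.02
  Originality 98 × 0.25 = 24.5
  Creativity 43 × 0.1 = 4.3
Sum = 66.17
66.17 is ≥ 52 and < 67 → Bronze

Bronze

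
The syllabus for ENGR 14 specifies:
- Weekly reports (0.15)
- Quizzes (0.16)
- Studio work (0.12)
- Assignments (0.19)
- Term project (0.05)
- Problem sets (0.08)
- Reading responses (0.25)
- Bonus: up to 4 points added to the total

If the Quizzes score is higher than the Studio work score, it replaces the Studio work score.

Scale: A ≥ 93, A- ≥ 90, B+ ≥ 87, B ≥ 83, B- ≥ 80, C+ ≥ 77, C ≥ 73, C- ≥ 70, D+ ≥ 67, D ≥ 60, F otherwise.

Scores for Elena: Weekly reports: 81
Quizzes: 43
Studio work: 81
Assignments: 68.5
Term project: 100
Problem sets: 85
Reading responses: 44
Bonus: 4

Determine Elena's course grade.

Quizzes (43) ≤ Studio work (81), so Studio work stays at 81.
Weighted total:
  Weekly reports 81 × 0.15 = 12.15
  Quizzes 43 × 0.16 = 6.88
  Studio work 81 × 0.12 = 9.72
  Assignments 68.5 × 0.19 = 13.015
  Term project 100 × 0.05 = 5
  Problem sets 85 × 0.08 = 6.8
  Reading responses 44 × 0.25 = 11
Sum = 64.565
Bonus: 64.565 + 4 = 68.565
68.565 is ≥ 67 and < 70 → D+

D+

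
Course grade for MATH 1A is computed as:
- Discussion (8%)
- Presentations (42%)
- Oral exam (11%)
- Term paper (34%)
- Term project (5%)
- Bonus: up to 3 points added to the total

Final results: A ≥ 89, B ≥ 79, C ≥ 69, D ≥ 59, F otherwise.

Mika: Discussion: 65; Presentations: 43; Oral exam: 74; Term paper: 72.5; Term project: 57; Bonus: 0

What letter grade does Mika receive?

F

Weighted total:
  Discussion 65 × 0.08 = 5.2
  Presentations 43 × 0.42 = 18.06
  Oral exam 74 × 0.11 = 8.14
  Term paper 72.5 × 0.34 = 24.65
  Term project 57 × 0.05 = 2.85
Sum = 58.9
Bonus: 58.9 + 0 = 58.9
58.9 < 59 → F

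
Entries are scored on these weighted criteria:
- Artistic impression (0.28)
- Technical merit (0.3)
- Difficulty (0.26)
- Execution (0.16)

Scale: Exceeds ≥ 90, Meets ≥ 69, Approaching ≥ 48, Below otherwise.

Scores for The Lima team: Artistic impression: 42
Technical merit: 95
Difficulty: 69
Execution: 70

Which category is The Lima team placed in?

Weighted total:
  Artistic impression 42 × 0.28 = 11.76
  Technical merit 95 × 0.3 = 28.5
  Difficulty 69 × 0.26 = 17.94
  Execution 70 × 0.16 = 11.2
Sum = 69.4
69.4 is ≥ 69 and < 90 → Meets

Meets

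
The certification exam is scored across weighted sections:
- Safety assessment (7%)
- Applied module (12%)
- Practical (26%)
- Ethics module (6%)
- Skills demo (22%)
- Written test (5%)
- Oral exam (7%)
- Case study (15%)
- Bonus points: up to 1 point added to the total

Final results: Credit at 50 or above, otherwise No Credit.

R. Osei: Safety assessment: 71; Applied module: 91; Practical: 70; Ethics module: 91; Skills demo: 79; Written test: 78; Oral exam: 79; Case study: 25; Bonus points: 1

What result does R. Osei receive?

Credit

Weighted total:
  Safety assessment 71 × 0.07 = 4.97
  Applied module 91 × 0.12 = 10.92
  Practical 70 × 0.26 = 18.2
  Ethics module 91 × 0.06 = 5.46
  Skills demo 79 × 0.22 = 17.38
  Written test 78 × 0.05 = 3.9
  Oral exam 79 × 0.07 = 5.53
  Case study 25 × 0.15 = 3.75
Sum = 70.11
Bonus points: 70.11 + 1 = 71.11
71.11 ≥ 50 → Credit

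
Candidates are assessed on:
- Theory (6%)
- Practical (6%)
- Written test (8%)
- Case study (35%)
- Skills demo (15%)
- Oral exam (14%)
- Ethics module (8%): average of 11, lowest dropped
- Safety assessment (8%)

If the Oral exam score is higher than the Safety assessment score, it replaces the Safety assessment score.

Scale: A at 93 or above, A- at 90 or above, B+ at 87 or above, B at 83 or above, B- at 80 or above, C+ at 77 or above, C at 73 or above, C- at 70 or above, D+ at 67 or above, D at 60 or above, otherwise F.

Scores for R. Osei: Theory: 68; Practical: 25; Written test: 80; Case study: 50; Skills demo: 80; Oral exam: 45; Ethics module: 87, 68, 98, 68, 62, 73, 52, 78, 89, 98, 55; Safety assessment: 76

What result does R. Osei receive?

D

Ethics module: drop 52 → average of remaining 10 = 776/10 = 77.6
Oral exam (45) ≤ Safety assessment (76), so Safety assessment stays at 76.
Weighted total:
  Theory 68 × 0.06 = 4.08
  Practical 25 × 0.06 = 1.5
  Written test 80 × 0.08 = 6.4
  Case study 50 × 0.35 = 17.5
  Skills demo 80 × 0.15 = 12
  Oral exam 45 × 0.14 = 6.3
  Ethics module 77.6 × 0.08 = 6.208
  Safety assessment 76 × 0.08 = 6.08
Sum = 60.068
60.068 is ≥ 60 and < 67 → D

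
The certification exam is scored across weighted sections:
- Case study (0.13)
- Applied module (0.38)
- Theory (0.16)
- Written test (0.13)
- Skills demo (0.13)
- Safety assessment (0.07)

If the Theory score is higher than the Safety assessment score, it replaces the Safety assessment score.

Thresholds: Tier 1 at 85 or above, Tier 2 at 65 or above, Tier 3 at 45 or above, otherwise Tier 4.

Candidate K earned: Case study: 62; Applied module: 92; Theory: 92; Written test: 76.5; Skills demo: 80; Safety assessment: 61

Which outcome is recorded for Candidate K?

Tier 2

Theory (92) > Safety assessment (61), so Safety assessment counts as 92.
Weighted total:
  Case study 62 × 0.13 = 8.06
  Applied module 92 × 0.38 = 34.96
  Theory 92 × 0.16 = 14.72
  Written test 76.5 × 0.13 = 9.945
  Skills demo 80 × 0.13 = 10.4
  Safety assessment 92 × 0.07 = 6.44
Sum = 84.525
84.525 is ≥ 65 and < 85 → Tier 2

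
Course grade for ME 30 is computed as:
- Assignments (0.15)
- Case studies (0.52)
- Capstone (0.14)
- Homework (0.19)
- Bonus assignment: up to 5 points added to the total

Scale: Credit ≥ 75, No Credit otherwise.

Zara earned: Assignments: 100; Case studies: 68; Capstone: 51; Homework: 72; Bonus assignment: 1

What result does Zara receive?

No Credit

Weighted total:
  Assignments 100 × 0.15 = 15
  Case studies 68 × 0.52 = 35.36
  Capstone 51 × 0.14 = 7.14
  Homework 72 × 0.19 = 13.68
Sum = 71.18
Bonus assignment: 71.18 + 1 = 72.18
72.18 < 75 → No Credit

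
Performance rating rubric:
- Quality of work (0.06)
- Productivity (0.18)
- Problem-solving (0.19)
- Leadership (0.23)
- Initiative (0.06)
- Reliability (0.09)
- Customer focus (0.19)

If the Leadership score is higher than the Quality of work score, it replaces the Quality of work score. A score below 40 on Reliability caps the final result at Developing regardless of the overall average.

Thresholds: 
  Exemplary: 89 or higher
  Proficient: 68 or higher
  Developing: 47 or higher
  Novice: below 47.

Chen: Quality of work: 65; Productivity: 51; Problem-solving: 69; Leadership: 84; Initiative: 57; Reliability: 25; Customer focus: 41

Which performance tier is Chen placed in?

Developing

Leadership (84) > Quality of work (65), so Quality of work counts as 84.
Reliability score 25 < 40: minimum not met.
Weighted total:
  Quality of work 84 × 0.06 = 5.04
  Productivity 51 × 0.18 = 9.18
  Problem-solving 69 × 0.19 = 13.11
  Leadership 84 × 0.23 = 19.32
  Initiative 57 × 0.06 = 3.42
  Reliability 25 × 0.09 = 2.25
  Customer focus 41 × 0.19 = 7.79
Sum = 60.11
60.11 would be Developing; cap at Developing applies → Developing.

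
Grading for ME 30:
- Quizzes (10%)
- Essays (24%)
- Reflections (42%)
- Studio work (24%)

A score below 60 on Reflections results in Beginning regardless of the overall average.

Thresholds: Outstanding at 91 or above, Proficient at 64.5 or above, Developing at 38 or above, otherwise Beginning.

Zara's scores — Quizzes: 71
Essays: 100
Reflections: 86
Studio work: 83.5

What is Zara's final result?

Reflections score 86 ≥ 60: minimum met.
Weighted total:
  Quizzes 71 × 0.1 = 7.1
  Essays 100 × 0.24 = 24
  Reflections 86 × 0.42 = 36.12
  Studio work 83.5 × 0.24 = 20.04
Sum = 87.26
87.26 is ≥ 64.5 and < 91 → Proficient

Proficient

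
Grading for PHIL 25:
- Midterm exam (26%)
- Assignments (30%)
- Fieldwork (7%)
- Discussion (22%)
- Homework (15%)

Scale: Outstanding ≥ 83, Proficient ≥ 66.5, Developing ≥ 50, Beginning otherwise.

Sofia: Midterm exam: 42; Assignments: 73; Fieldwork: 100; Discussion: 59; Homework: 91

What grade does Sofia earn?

Weighted total:
  Midterm exam 42 × 0.26 = 10.92
  Assignments 73 × 0.3 = 21.9
  Fieldwork 100 × 0.07 = 7
  Discussion 59 × 0.22 = 12.98
  Homework 91 × 0.15 = 13.65
Sum = 66.45
66.45 is ≥ 50 and < 66.5 → Developing

Developing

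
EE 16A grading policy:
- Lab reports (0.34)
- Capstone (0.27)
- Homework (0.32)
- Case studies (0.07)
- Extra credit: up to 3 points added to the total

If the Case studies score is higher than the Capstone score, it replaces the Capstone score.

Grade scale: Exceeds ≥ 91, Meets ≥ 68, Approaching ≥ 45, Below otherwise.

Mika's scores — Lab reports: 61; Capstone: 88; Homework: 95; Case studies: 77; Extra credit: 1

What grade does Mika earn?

Case studies (77) ≤ Capstone (88), so Capstone stays at 88.
Weighted total:
  Lab reports 61 × 0.34 = 20.74
  Capstone 88 × 0.27 = 23.76
  Homework 95 × 0.32 = 30.4
  Case studies 77 × 0.07 = 5.39
Sum = 80.29
Extra credit: 80.29 + 1 = 81.29
81.29 is ≥ 68 and < 91 → Meets

Meets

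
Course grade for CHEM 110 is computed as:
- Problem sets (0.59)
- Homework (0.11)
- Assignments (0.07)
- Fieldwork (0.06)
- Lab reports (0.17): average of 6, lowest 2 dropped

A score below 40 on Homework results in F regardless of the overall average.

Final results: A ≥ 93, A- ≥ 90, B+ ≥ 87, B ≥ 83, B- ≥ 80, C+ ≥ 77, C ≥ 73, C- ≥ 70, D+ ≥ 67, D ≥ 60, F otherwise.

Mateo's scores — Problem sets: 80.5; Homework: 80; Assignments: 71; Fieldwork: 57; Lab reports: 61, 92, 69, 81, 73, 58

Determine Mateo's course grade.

Lab reports: drop 58, 61 → average of remaining 4 = 315/4 = 78.75
Homework score 80 ≥ 40: minimum met.
Weighted total:
  Problem sets 80.5 × 0.59 = 47.495
  Homework 80 × 0.11 = 8.8
  Assignments 71 × 0.07 = 4.97
  Fieldwork 57 × 0.06 = 3.42
  Lab reports 78.75 × 0.17 = 13.3875
Sum = 78.0725
78.0725 is ≥ 77 and < 80 → C+

C+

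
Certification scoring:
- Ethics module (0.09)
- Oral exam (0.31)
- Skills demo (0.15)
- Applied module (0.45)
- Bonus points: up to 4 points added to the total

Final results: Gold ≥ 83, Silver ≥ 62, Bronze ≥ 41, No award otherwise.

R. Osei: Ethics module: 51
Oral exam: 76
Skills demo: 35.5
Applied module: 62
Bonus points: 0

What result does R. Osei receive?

Bronze

Weighted total:
  Ethics module 51 × 0.09 = 4.59
  Oral exam 76 × 0.31 = 23.56
  Skills demo 35.5 × 0.15 = 5.325
  Applied module 62 × 0.45 = 27.9
Sum = 61.375
Bonus points: 61.375 + 0 = 61.375
61.375 is ≥ 41 and < 62 → Bronze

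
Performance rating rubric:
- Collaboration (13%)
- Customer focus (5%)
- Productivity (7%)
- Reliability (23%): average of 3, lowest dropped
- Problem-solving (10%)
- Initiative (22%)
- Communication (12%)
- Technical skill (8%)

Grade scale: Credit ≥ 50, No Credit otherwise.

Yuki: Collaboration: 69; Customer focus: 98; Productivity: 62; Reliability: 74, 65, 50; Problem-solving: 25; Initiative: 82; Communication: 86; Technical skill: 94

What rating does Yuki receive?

Credit

Reliability: drop 50 → average of remaining 2 = 139/2 = 69.5
Weighted total:
  Collaboration 69 × 0.13 = 8.97
  Customer focus 98 × 0.05 = 4.9
  Productivity 62 × 0.07 = 4.34
  Reliability 69.5 × 0.23 = 15.985
  Problem-solving 25 × 0.1 = 2.5
  Initiative 82 × 0.22 = 18.04
  Communication 86 × 0.12 = 10.32
  Technical skill 94 × 0.08 = 7.52
Sum = 72.575
72.575 ≥ 50 → Credit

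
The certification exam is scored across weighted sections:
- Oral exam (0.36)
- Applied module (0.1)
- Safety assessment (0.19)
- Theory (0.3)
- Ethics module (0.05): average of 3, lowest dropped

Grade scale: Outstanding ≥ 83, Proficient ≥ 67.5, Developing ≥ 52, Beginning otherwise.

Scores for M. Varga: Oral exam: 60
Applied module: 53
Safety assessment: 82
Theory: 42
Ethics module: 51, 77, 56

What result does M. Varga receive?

Ethics module: drop 51 → average of remaining 2 = 133/2 = 66.5
Weighted total:
  Oral exam 60 × 0.36 = 21.6
  Applied module 53 × 0.1 = 5.3
  Safety assessment 82 × 0.19 = 15.58
  Theory 42 × 0.3 = 12.6
  Ethics module 66.5 × 0.05 = 3.325
Sum = 58.405
58.405 is ≥ 52 and < 67.5 → Developing

Developing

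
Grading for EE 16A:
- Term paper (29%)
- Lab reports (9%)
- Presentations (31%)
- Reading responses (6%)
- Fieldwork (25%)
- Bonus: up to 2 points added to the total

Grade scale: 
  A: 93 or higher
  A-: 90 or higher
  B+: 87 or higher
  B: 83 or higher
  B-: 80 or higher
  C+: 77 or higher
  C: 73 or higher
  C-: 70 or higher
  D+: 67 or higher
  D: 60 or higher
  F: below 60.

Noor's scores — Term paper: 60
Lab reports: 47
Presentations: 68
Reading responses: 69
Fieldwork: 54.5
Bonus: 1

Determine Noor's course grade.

Weighted total:
  Term paper 60 × 0.29 = 17.4
  Lab reports 47 × 0.09 = 4.23
  Presentations 68 × 0.31 = 21.08
  Reading responses 69 × 0.06 = 4.14
  Fieldwork 54.5 × 0.25 = 13.625
Sum = 60.475
Bonus: 60.475 + 1 = 61.475
61.475 is ≥ 60 and < 67 → D

D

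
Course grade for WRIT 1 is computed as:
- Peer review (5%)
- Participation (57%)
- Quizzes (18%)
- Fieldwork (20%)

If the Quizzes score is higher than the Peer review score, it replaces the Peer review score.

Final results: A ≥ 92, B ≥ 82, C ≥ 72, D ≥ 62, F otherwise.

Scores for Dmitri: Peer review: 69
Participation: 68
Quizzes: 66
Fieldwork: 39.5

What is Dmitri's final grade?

Quizzes (66) ≤ Peer review (69), so Peer review stays at 69.
Weighted total:
  Peer review 69 × 0.05 = 3.45
  Participation 68 × 0.57 = 38.76
  Quizzes 66 × 0.18 = 11.88
  Fieldwork 39.5 × 0.2 = 7.9
Sum = 61.99
61.99 < 62 → F

F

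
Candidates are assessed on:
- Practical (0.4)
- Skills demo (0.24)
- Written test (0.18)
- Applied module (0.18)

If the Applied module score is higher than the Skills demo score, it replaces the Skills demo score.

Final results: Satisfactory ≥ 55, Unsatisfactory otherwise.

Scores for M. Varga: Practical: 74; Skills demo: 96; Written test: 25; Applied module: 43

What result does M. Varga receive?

Satisfactory

Applied module (43) ≤ Skills demo (96), so Skills demo stays at 96.
Weighted total:
  Practical 74 × 0.4 = 29.6
  Skills demo 96 × 0.24 = 23.04
  Written test 25 × 0.18 = 4.5
  Applied module 43 × 0.18 = 7.74
Sum = 64.88
64.88 ≥ 55 → Satisfactory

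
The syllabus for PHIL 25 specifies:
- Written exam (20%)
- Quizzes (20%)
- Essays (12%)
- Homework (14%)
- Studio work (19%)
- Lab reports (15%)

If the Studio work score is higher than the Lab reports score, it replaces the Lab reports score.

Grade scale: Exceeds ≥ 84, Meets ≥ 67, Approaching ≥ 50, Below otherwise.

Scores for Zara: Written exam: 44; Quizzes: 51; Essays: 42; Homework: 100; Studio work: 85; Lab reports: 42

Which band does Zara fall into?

Studio work (85) > Lab reports (42), so Lab reports counts as 85.
Weighted total:
  Written exam 44 × 0.2 = 8.8
  Quizzes 51 × 0.2 = 10.2
  Essays 42 × 0.12 = 5.04
  Homework 100 × 0.14 = 14
  Studio work 85 × 0.19 = 16.15
  Lab reports 85 × 0.15 = 12.75
Sum = 66.94
66.94 is ≥ 50 and < 67 → Approaching

Approaching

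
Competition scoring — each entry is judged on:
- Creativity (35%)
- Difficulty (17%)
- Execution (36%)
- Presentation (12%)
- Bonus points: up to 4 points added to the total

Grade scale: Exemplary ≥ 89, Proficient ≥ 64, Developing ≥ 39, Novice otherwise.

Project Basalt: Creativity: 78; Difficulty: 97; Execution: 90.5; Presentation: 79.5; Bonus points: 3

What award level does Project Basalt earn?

Proficient

Weighted total:
  Creativity 78 × 0.35 = 27.3
  Difficulty 97 × 0.17 = 16.49
  Execution 90.5 × 0.36 = 32.58
  Presentation 79.5 × 0.12 = 9.54
Sum = 85.91
Bonus points: 85.91 + 3 = 88.91
88.91 is ≥ 64 and < 89 → Proficient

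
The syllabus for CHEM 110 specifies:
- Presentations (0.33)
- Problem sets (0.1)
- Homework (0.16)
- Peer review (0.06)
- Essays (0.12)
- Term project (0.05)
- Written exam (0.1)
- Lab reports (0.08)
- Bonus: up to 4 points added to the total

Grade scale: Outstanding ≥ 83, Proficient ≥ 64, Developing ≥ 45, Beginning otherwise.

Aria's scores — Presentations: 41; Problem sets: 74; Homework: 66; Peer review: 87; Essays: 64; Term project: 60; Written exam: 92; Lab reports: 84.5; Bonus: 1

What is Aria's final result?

Weighted total:
  Presentations 41 × 0.33 = 13.53
  Problem sets 74 × 0.1 = 7.4
  Homework 66 × 0.16 = 10.56
  Peer review 87 × 0.06 = 5.22
  Essays 64 × 0.12 = 7.68
  Term project 60 × 0.05 = 3
  Written exam 92 × 0.1 = 9.2
  Lab reports 84.5 × 0.08 = 6.76
Sum = 63.35
Bonus: 63.35 + 1 = 64.35
64.35 is ≥ 64 and < 83 → Proficient

Proficient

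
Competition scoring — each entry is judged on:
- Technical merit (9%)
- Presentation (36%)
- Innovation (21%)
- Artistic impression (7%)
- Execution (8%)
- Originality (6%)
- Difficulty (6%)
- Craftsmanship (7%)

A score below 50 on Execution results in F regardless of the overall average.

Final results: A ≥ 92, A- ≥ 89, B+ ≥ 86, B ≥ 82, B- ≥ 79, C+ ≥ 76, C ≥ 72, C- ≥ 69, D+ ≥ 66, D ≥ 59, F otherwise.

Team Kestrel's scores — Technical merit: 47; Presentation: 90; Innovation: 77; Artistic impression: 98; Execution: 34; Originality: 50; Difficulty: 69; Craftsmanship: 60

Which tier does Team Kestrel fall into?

F

Execution score 34 < 50: minimum not met.
Weighted total:
  Technical merit 47 × 0.09 = 4.23
  Presentation 90 × 0.36 = 32.4
  Innovation 77 × 0.21 = 16.17
  Artistic impression 98 × 0.07 = 6.86
  Execution 34 × 0.08 = 2.72
  Originality 50 × 0.06 = 3
  Difficulty 69 × 0.06 = 4.14
  Craftsmanship 60 × 0.07 = 4.2
Sum = 73.72
Because the Execution minimum was not met, the result is F.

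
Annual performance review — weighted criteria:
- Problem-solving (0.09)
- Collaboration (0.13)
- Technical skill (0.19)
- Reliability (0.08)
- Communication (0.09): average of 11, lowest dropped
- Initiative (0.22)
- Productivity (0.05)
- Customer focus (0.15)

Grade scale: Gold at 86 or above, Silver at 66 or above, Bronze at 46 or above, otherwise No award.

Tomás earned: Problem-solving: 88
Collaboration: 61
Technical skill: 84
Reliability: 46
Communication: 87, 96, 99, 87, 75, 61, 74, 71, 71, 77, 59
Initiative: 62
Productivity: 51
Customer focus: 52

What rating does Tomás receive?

Silver

Communication: drop 59 → average of remaining 10 = 798/10 = 79.8
Weighted total:
  Problem-solving 88 × 0.09 = 7.92
  Collaboration 61 × 0.13 = 7.93
  Technical skill 84 × 0.19 = 15.96
  Reliability 46 × 0.08 = 3.68
  Communication 79.8 × 0.09 = 7.182
  Initiative 62 × 0.22 = 13.64
  Productivity 51 × 0.05 = 2.55
  Customer focus 52 × 0.15 = 7.8
Sum = 66.662
66.662 is ≥ 66 and < 86 → Silver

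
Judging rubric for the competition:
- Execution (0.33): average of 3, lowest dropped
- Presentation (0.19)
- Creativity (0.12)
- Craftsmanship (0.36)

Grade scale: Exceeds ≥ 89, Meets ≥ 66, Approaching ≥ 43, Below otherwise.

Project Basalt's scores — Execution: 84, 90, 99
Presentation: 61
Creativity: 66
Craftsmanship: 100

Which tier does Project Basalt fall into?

Execution: drop 84 → average of remaining 2 = 189/2 = 94.5
Weighted total:
  Execution 94.5 × 0.33 = 31.185
  Presentation 61 × 0.19 = 11.59
  Creativity 66 × 0.12 = 7.92
  Craftsmanship 100 × 0.36 = 36
Sum = 86.695
86.695 is ≥ 66 and < 89 → Meets

Meets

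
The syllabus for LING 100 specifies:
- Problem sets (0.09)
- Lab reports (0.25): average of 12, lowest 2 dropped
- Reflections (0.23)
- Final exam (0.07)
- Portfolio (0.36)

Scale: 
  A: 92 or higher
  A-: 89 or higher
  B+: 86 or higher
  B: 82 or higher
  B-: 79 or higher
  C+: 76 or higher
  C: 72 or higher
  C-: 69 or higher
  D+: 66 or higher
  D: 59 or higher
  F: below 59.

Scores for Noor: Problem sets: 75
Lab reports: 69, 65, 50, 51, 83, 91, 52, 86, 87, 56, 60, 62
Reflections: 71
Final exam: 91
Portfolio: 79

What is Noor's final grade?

C

Lab reports: drop 50, 51 → average of remaining 10 = 711/10 = 71.1
Weighted total:
  Problem sets 75 × 0.09 = 6.75
  Lab reports 71.1 × 0.25 = 17.775
  Reflections 71 × 0.23 = 16.33
  Final exam 91 × 0.07 = 6.37
  Portfolio 79 × 0.36 = 28.44
Sum = 75.665
75.665 is ≥ 72 and < 76 → C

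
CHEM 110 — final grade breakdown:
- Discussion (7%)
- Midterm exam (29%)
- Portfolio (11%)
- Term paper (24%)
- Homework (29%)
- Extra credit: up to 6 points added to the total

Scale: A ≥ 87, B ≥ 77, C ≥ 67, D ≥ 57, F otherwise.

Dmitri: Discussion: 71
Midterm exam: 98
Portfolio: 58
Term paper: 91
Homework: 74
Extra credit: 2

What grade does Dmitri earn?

B

Weighted total:
  Discussion 71 × 0.07 = 4.97
  Midterm exam 98 × 0.29 = 28.42
  Portfolio 58 × 0.11 = 6.38
  Term paper 91 × 0.24 = 21.84
  Homework 74 × 0.29 = 21.46
Sum = 83.07
Extra credit: 83.07 + 2 = 85.07
85.07 is ≥ 77 and < 87 → B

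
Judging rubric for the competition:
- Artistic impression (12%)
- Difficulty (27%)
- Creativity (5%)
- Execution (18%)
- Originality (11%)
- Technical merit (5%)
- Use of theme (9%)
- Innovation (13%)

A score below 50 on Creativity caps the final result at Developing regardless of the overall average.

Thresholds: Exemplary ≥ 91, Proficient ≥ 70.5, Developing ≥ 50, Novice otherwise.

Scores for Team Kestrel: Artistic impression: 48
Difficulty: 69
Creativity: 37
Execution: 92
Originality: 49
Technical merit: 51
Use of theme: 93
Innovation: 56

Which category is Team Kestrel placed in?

Creativity score 37 < 50: minimum not met.
Weighted total:
  Artistic impression 48 × 0.12 = 5.76
  Difficulty 69 × 0.27 = 18.63
  Creativity 37 × 0.05 = 1.85
  Execution 92 × 0.18 = 16.56
  Originality 49 × 0.11 = 5.39
  Technical merit 51 × 0.05 = 2.55
  Use of theme 93 × 0.09 = 8.37
  Innovation 56 × 0.13 = 7.28
Sum = 66.39
66.39 would be Developing; cap at Developing applies → Developing.

Developing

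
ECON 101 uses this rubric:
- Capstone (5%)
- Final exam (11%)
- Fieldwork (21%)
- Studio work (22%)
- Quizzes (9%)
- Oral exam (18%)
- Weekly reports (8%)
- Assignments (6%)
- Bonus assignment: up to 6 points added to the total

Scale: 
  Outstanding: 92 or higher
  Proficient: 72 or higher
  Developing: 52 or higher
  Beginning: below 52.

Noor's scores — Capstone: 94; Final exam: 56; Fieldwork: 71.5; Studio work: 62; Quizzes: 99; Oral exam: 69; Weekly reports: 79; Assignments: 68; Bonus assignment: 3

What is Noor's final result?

Proficient

Weighted total:
  Capstone 94 × 0.05 = 4.7
  Final exam 56 × 0.11 = 6.16
  Fieldwork 71.5 × 0.21 = 15.015
  Studio work 62 × 0.22 = 13.64
  Quizzes 99 × 0.09 = 8.91
  Oral exam 69 × 0.18 = 12.42
  Weekly reports 79 × 0.08 = 6.32
  Assignments 68 × 0.06 = 4.08
Sum = 71.245
Bonus assignment: 71.245 + 3 = 74.245
74.245 is ≥ 72 and < 92 → Proficient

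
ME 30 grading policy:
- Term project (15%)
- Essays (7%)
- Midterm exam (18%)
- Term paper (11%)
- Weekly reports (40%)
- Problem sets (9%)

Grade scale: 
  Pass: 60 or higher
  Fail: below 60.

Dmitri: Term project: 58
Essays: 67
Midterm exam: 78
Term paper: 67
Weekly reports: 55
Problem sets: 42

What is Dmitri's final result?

Weighted total:
  Term project 58 × 0.15 = 8.7
  Essays 67 × 0.07 = 4.69
  Midterm exam 78 × 0.18 = 14.04
  Term paper 67 × 0.11 = 7.37
  Weekly reports 55 × 0.4 = 22
  Problem sets 42 × 0.09 = 3.78
Sum = 60.58
60.58 ≥ 60 → Pass

Pass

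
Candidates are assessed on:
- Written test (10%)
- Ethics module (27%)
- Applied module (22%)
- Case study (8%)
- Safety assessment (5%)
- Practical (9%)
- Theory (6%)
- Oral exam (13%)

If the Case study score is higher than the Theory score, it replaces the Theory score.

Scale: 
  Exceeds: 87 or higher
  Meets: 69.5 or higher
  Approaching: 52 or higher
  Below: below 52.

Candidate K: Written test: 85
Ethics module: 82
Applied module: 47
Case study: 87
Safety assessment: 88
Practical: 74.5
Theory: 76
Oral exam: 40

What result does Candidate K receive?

Case study (87) > Theory (76), so Theory counts as 87.
Weighted total:
  Written test 85 × 0.1 = 8.5
  Ethics module 82 × 0.27 = 22.14
  Applied module 47 × 0.22 = 10.34
  Case study 87 × 0.08 = 6.96
  Safety assessment 88 × 0.05 = 4.4
  Practical 74.5 × 0.09 = 6.705
  Theory 87 × 0.06 = 5.22
  Oral exam 40 × 0.13 = 5.2
Sum = 69.465
69.465 is ≥ 52 and < 69.5 → Approaching

Approaching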